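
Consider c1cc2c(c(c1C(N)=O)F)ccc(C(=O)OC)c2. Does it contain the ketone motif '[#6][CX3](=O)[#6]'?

No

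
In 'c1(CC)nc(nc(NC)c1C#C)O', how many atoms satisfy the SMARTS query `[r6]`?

The query [r6] means: r6 matches atoms in a six-membered ring.
Check the 13 heavy atoms by environment: 2× n (aromatic, in 6-ring) → match; 4× c (aromatic, in 6-ring) → match; 1× O (acyclic) → no; 5× C (acyclic) → no; 1× N (acyclic) → no.
Summing the matching environments: 2 + 4 = 6 matching atoms.

6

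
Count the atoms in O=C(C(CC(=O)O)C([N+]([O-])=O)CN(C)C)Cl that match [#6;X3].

2

The query [#6;X3] means: any carbon (aromatic or not) with three total connections.
Check the 16 heavy atoms by environment: 6× C (X4) → no; 2× C (X3) → match; 3× O (X1) → no; 1× O (X2) → no; 1× Cl (X1) → no; 1× N (X3) → no; 1× N (charge +1, X3) → no; 1× O (charge -1, X1) → no.
That gives 2 matching atoms.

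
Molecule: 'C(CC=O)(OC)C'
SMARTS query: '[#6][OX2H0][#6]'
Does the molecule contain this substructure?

Yes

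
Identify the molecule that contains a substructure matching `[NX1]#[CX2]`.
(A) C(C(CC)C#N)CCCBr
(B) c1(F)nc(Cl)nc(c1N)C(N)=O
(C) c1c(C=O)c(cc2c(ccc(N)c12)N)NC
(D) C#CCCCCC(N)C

[NX1]#[CX2] describes a nitrogen triple-bonded to a two-connected carbon (a nitrile).
(A) contains a nitrile (-C#N), which satisfies every atom and bond constraint.
(B) has a primary amide (-C(=O)NH2) but the nitrogen is NX3, not NX1.
(C) has a primary amino group (-NH2) but the nitrogen is NX3 (three connections), not NX1 triple-bonded.
(D) has a primary amino group (-NH2) but the nitrogen is NX3 (three connections), not NX1 triple-bonded.
So the answer is (A).

A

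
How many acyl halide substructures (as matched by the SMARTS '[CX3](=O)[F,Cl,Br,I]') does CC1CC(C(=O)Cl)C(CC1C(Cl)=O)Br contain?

2

[CX3](=O)[F,Cl,Br,I] is the SMARTS for an acyl halide: a carbonyl carbon bonded to a halogen.
The molecule carries 2 separate instances of an acyl chloride (-C(=O)Cl) meeting every constraint; each maps to a distinct set of atoms, giving 2 matches.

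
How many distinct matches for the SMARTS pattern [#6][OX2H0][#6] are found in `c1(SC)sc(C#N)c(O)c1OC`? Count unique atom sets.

[#6][OX2H0][#6] is the SMARTS for an ether: an aliphatic oxygen bridging two carbons with no H on the oxygen.
Exactly one fragment in the molecule meets all constraints, giving 1 match.

1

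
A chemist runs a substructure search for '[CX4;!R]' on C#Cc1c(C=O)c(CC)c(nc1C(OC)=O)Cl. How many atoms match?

The query [CX4;!R] means: aliphatic carbon with four total connections, not in a ring.
Check the 17 heavy atoms by environment: 1× n (aromatic, X2, in 6-ring) → no; 5× c (aromatic, X3, in 6-ring) → no; 2× C (X3, acyclic) → no; 2× O (X1, acyclic) → no; 1× O (X2, acyclic) → no; 3× C (X4, acyclic) → match; 2× C (X2, acyclic) → no; 1× Cl (X1, acyclic) → no.
That gives 3 matching atoms.

3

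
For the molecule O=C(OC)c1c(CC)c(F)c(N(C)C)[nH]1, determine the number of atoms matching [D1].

6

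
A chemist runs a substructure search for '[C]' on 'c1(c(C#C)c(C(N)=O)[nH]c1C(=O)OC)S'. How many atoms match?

5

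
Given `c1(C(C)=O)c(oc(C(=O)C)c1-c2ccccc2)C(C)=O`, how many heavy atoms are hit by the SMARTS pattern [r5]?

Check the 20 heavy atoms by environment: 1× o (aromatic, in 5-ring) → match; 4× c (aromatic, in 5-ring) → match; 6× C (acyclic) → no; 3× O (acyclic) → no; 6× c (aromatic, in 6-ring) → no.
Summing the matching environments: 1 + 4 = 5 matching atoms.

5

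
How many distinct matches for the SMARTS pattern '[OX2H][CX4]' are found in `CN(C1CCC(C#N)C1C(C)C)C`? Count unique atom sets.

0

[OX2H][CX4] is the SMARTS for an aliphatic alcohol: a hydroxyl oxygen bound to an sp3 (X4) carbon.
No fragment in the molecule satisfies every constraint, giving 0 matches.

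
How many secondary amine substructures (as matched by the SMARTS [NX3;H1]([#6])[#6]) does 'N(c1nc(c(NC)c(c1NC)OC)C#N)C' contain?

[NX3;H1]([#6])[#6] is the SMARTS for a secondary amine: a trivalent nitrogen with one H, bonded to two carbons.
The molecule carries 3 separate instances of an N-methylamino group (-NHCH3) meeting every constraint; each maps to a distinct set of atoms, giving 3 matches.

3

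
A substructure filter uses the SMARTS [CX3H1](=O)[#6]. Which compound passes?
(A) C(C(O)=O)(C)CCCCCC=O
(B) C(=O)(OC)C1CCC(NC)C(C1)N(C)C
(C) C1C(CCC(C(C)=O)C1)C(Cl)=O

A

[CX3H1](=O)[#6] describes an sp2 carbon with one H, double-bonded to O and single-bonded to carbon (an aldehyde).
(A) contains an aldehyde (-CHO), which satisfies every atom and bond constraint.
(B) has a methyl-ester group (-C(=O)OCH3) but the carbonyl carbon has H0, not H1.
(C) has an acetyl/ketone group (-C(=O)CH3) but the carbonyl carbon has H0 (two carbon neighbours), not H1.
So the answer is (A).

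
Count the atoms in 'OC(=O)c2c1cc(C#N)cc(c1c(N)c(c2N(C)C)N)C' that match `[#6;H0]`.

Check the 21 heavy atoms by environment: 8× c (aromatic, H0) → match; 2× c (aromatic, H1) → no; 2× N (H2) → no; 2× C (H0) → match; 1× O (H0) → no; 1× O (H1) → no; 2× N (H0) → no; 3× C (H3) → no.
Summing the matching environments: 8 + 2 = 10 matching atoms.

10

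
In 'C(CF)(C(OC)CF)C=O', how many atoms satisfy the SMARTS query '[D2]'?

4

Check the 10 heavy atoms by environment: 3× C (D2) → match; 2× C (D3) → no; 2× F (D1) → no; 1× O (D2) → match; 1× C (D1) → no; 1× O (D1) → no.
Summing the matching environments: 3 + 1 = 4 matching atoms.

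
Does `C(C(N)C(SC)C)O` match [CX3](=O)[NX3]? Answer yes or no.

No

The pattern [CX3](=O)[NX3] describes a carbonyl carbon bonded to a trivalent nitrogen — an amide.
The closest candidate here is a primary amino group (-NH2), but the -NH2 is not attached to a carbonyl carbon. No other fragment satisfies the full query, so there is no match.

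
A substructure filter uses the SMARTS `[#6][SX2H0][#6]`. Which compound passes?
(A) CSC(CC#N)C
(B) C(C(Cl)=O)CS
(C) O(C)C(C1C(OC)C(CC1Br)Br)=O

[#6][SX2H0][#6] describes an aliphatic sulfur bridging two carbons with no H on the sulfur (a thioether).
(A) contains a methylthio ether (-SCH3), which satisfies every atom and bond constraint.
(B) has a thiol (-SH) but the sulfur has H1, not H0 bridging two carbons.
(C) has a methoxy ether (-OCH3) but the bridging atom is O, not S.
So the answer is (A).

A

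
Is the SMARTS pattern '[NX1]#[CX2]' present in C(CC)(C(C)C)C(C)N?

The pattern [NX1]#[CX2] describes a nitrogen triple-bonded to a two-connected carbon — a nitrile.
The closest candidate here is a primary amino group (-NH2), but the nitrogen is NX3 (three connections), not NX1 triple-bonded. No other fragment satisfies the full query, so there is no match.

No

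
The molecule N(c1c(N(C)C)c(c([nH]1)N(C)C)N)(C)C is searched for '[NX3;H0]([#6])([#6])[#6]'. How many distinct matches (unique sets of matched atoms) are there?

3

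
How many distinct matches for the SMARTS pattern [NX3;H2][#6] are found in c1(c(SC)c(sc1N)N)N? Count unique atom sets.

3

[NX3;H2][#6] is the SMARTS for a primary amine: a trivalent nitrogen with two H attached to carbon.
The molecule carries 3 separate instances of a primary amino group (-NH2) meeting every constraint; each maps to a distinct set of atoms, giving 3 matches.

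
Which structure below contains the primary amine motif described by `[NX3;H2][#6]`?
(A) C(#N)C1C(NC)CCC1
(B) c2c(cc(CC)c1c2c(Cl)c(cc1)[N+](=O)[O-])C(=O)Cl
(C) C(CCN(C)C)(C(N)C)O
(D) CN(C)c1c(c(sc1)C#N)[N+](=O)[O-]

C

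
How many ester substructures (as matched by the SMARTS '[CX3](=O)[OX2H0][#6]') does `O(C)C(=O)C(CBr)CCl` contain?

[CX3](=O)[OX2H0][#6] is the SMARTS for an ester: a carbonyl carbon bonded to an oxygen that is itself bonded to carbon (no H on that O).
Exactly one fragment in the molecule meets all constraints, giving 1 match.

1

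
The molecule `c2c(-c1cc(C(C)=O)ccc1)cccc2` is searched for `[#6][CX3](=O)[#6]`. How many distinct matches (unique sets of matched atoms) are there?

[#6][CX3](=O)[#6] is the SMARTS for a ketone: a carbonyl carbon (no H) flanked by two carbons.
Exactly one fragment in the molecule meets all constraints, giving 1 match.

1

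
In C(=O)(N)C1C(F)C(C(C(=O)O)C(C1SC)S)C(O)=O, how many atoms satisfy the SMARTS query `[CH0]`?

3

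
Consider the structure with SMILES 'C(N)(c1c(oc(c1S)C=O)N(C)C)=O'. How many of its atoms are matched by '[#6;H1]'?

The query [#6;H1] means: any carbon bearing exactly one hydrogen.
Check the 14 heavy atoms by environment: 1× o (aromatic, H0) → no; 4× c (aromatic, H0) → no; 1× N (H0) → no; 2× C (H3) → no; 1× C (H1) → match; 2× O (H0) → no; 1× S (H1) → no; 1× C (H0) → no; 1× N (H2) → no.
That gives 1 matching atom.

1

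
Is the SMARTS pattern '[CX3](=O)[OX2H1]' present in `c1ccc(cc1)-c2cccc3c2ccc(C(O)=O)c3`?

Yes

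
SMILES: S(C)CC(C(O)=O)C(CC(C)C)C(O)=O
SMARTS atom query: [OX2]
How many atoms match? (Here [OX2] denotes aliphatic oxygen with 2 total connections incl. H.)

The query [OX2] means: aliphatic oxygen with two total connections — ether, hydroxyl, or ester single-bond O.
Check the 15 heavy atoms by environment: 8× C (X4) → no; 2× C (X3) → no; 2× O (X1) → no; 2× O (X2) → match; 1× S (X2) → no.
That gives 2 matching atoms.

2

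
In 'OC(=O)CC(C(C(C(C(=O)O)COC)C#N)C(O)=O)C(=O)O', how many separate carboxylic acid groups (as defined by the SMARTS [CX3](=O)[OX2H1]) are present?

4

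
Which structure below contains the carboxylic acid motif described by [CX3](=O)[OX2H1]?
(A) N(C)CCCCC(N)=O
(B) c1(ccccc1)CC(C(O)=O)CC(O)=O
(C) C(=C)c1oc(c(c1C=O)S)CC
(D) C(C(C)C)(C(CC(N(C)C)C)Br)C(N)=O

[CX3](=O)[OX2H1] describes an sp2 carbon double-bonded to O and single-bonded to an -OH oxygen (a carboxylic acid).
(A) has a primary amide (-C(=O)NH2) but the carbonyl is bonded to N, not to an -OH oxygen.
(B) contains a carboxylic acid group (-C(=O)OH), which satisfies every atom and bond constraint.
(C) has an aldehyde (-CHO) but there is no singly-bonded oxygen on the carbonyl carbon.
(D) has a primary amide (-C(=O)NH2) but the carbonyl is bonded to N, not to an -OH oxygen.
So the answer is (B).

B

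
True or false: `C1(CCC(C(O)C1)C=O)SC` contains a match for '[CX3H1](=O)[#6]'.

The pattern [CX3H1](=O)[#6] describes an sp2 carbon with one H, double-bonded to O and single-bonded to carbon — an aldehyde.
The molecule carries an aldehyde (-CHO), whose atoms satisfy every constraint of the query, so the pattern matches.

True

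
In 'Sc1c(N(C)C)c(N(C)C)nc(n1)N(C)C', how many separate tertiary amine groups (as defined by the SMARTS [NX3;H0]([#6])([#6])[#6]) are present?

[NX3;H0]([#6])([#6])[#6] is the SMARTS for a tertiary amine: a trivalent nitrogen with no H, bonded to three carbons.
The molecule carries 3 separate instances of a dimethylamino group (-N(CH3)2) meeting every constraint; each maps to a distinct set of atoms, giving 3 matches.

3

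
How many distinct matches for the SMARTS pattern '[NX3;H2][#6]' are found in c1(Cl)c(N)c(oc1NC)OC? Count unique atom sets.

1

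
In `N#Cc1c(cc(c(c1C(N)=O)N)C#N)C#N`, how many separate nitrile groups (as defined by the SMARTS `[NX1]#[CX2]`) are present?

3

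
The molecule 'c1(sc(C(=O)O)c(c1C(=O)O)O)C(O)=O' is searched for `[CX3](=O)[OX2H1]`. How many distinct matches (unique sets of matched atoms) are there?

3

[CX3](=O)[OX2H1] is the SMARTS for a carboxylic acid: an sp2 carbon double-bonded to O and single-bonded to an -OH oxygen.
The molecule carries 3 separate instances of a carboxylic acid group (-C(=O)OH) meeting every constraint; each maps to a distinct set of atoms, giving 3 matches.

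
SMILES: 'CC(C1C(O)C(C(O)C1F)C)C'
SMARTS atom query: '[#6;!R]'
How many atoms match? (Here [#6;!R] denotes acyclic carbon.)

4

The query [#6;!R] means: carbon not in any ring.
Check the 12 heavy atoms by environment: 5× C (in 5-ring) → no; 4× C (acyclic) → match; 2× O (acyclic) → no; 1× F (acyclic) → no.
That gives 4 matching atoms.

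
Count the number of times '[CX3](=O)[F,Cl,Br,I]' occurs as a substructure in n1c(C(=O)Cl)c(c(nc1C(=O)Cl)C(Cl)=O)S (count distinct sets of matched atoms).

3

[CX3](=O)[F,Cl,Br,I] is the SMARTS for an acyl halide: a carbonyl carbon bonded to a halogen.
The molecule carries 3 separate instances of an acyl chloride (-C(=O)Cl) meeting every constraint; each maps to a distinct set of atoms, giving 3 matches.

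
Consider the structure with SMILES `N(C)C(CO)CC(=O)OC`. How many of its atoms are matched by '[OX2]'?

2

Check the 10 heavy atoms by environment: 5× C (X4) → no; 2× O (X2) → match; 1× N (X3) → no; 1× C (X3) → no; 1× O (X1) → no.
That gives 2 matching atoms.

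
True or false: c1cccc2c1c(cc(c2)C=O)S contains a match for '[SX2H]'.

The pattern [SX2H] describes an aliphatic sulfur with two connections, one being H — a thiol.
The molecule carries a thiol (-SH), whose atoms satisfy every constraint of the query, so the pattern matches.

True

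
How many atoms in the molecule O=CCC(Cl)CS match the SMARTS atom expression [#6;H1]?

2

The query [#6;H1] means: any carbon bearing exactly one hydrogen.
Check the 7 heavy atoms by environment: 2× C (H2) → no; 2× C (H1) → match; 1× Cl (H0) → no; 1× O (H0) → no; 1× S (H1) → no.
That gives 2 matching atoms.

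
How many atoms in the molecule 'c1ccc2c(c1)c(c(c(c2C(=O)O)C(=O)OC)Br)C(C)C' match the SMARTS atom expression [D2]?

5

Check the 21 heavy atoms by environment: 6× c (aromatic, D3) → no; 4× c (aromatic, D2) → match; 3× C (D3) → no; 3× O (D1) → no; 1× O (D2) → match; 3× C (D1) → no; 1× Br (D1) → no.
Summing the matching environments: 4 + 1 = 5 matching atoms.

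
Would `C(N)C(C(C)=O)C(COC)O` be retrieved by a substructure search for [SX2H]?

The pattern [SX2H] describes an aliphatic sulfur with two connections, one being H — a thiol.
The closest candidate here is a hydroxyl group (-OH), but it is an -OH, not an -SH. No other fragment satisfies the full query, so there is no match.

No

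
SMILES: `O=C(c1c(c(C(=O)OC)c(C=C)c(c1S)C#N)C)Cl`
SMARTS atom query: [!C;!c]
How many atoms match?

6

The query [!C;!c] means: neither aliphatic nor aromatic carbon — same as [!#6].
Check the 19 heavy atoms by environment: 6× c (aromatic) → no; 7× C → no; 3× O → match; 1× N → match; 1× Cl → match; 1× S → match.
Summing the matching environments: 3 + 1 + 1 + 1 = 6 matching atoms.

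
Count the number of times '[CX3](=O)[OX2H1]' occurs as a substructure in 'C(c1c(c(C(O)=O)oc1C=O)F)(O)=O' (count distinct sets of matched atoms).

2

[CX3](=O)[OX2H1] is the SMARTS for a carboxylic acid: an sp2 carbon double-bonded to O and single-bonded to an -OH oxygen.
The molecule carries 2 separate instances of a carboxylic acid group (-C(=O)OH) meeting every constraint; each maps to a distinct set of atoms, giving 2 matches.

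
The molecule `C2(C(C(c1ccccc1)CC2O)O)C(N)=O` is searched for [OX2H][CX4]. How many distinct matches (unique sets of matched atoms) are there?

[OX2H][CX4] is the SMARTS for an aliphatic alcohol: a hydroxyl oxygen bound to an sp3 (X4) carbon.
The molecule carries 2 separate instances of a hydroxyl group (-OH) meeting every constraint; each maps to a distinct set of atoms, giving 2 matches.

2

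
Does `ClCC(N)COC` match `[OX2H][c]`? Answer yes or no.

No

The pattern [OX2H][c] describes a hydroxyl oxygen attached to an aromatic carbon — a phenol.
The closest candidate here is a methoxy ether (-OCH3), but the oxygen has H0, not H1. No other fragment satisfies the full query, so there is no match.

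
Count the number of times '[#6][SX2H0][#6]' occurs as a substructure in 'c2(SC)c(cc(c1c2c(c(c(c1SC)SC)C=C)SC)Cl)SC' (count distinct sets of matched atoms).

[#6][SX2H0][#6] is the SMARTS for a thioether: an aliphatic sulfur bridging two carbons with no H on the sulfur.
The molecule carries 5 separate instances of a methylthio ether (-SCH3) meeting every constraint; each maps to a distinct set of atoms, giving 5 matches.

5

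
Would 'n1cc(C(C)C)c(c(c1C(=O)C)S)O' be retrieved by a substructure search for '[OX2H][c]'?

Yes

The pattern [OX2H][c] describes a hydroxyl oxygen attached to an aromatic carbon — a phenol.
The molecule carries a hydroxyl group (-OH), whose atoms satisfy every constraint of the query, so the pattern matches.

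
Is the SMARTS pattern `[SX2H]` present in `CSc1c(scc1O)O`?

The pattern [SX2H] describes an aliphatic sulfur with two connections, one being H — a thiol.
The closest candidate here is a methylthio ether (-SCH3), but the sulfur has H0 (bonded to two carbons), not H1. No other fragment satisfies the full query, so there is no match.

No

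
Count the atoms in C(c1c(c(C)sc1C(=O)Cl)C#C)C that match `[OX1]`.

Check the 13 heavy atoms by environment: 1× s (aromatic, X2) → no; 4× c (aromatic, X3) → no; 3× C (X4) → no; 1× C (X3) → no; 1× O (X1) → match; 1× Cl (X1) → no; 2× C (X2) → no.
That gives 1 matching atom.

1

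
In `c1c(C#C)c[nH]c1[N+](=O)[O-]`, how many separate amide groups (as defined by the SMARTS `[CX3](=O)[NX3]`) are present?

[CX3](=O)[NX3] is the SMARTS for an amide: a carbonyl carbon bonded to a trivalent nitrogen.
No fragment in the molecule satisfies every constraint, giving 0 matches.

0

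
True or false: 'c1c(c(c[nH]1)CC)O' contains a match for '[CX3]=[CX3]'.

False

The pattern [CX3]=[CX3] describes a non-aromatic C=C double bond between two sp2 carbons — an alkene.
The closest candidate here is an ethyl group (-CH2CH3), but its C-C bond is a single bond between CX4 carbons, not CX3=CX3. No other fragment satisfies the full query, so there is no match.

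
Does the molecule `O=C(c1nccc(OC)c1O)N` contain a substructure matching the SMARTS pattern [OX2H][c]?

The pattern [OX2H][c] describes a hydroxyl oxygen attached to an aromatic carbon — a phenol.
The molecule carries a hydroxyl group (-OH), whose atoms satisfy every constraint of the query, so the pattern matches.

Yes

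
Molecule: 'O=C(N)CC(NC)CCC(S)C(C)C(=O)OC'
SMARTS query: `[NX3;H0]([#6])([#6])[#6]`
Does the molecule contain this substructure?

No

The pattern [NX3;H0]([#6])([#6])[#6] describes a trivalent nitrogen with no H, bonded to three carbons — a tertiary amine.
The closest candidate here is an N-methylamino group (-NHCH3), but the nitrogen still has one H (H1), not H0. No other fragment satisfies the full query, so there is no match.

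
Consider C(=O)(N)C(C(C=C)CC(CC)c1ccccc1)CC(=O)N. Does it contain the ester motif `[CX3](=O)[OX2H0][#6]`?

The pattern [CX3](=O)[OX2H0][#6] describes a carbonyl carbon bonded to an oxygen that is itself bonded to carbon (no H on that O) — an ester.
The closest candidate here is a primary amide (-C(=O)NH2), but the carbonyl is bonded to N, not to an O-C linkage. No other fragment satisfies the full query, so there is no match.

No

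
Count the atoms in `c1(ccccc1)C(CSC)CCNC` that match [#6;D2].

8

The query [#6;D2] means: any carbon bonded to exactly two heavy atoms.
Check the 14 heavy atoms by environment: 3× C (D2) → match; 1× C (D3) → no; 1× N (D2) → no; 2× C (D1) → no; 1× S (D2) → no; 1× c (aromatic, D3) → no; 5× c (aromatic, D2) → match.
Summing the matching environments: 3 + 5 = 8 matching atoms.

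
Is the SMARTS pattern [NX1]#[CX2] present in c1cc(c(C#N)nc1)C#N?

Yes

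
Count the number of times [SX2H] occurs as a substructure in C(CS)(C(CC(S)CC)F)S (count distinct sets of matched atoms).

[SX2H] is the SMARTS for a thiol: an aliphatic sulfur with two connections, one being H.
The molecule carries 3 separate instances of a thiol (-SH) meeting every constraint; each maps to a distinct set of atoms, giving 3 matches.

3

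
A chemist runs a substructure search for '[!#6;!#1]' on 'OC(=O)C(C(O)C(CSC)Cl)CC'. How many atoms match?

5

The query [!#6;!#1] means: not carbon and not hydrogen — any heteroatom.
Check the 13 heavy atoms by environment: 8× C → no; 3× O → match; 1× S → match; 1× Cl → match.
Summing the matching environments: 3 + 1 + 1 = 5 matching atoms.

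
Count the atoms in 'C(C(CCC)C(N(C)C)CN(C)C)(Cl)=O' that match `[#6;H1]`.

2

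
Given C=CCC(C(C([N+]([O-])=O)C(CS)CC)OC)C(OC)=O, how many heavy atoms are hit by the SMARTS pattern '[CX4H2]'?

3

The query [CX4H2] means: sp3 carbon (X4) with exactly two hydrogens.
Check the 20 heavy atoms by environment: 3× C (H2, X4) → match; 4× C (H1, X4) → no; 1× N (charge +1, H0, X3) → no; 1× O (charge -1, H0, X1) → no; 2× O (H0, X1) → no; 1× C (H0, X3) → no; 2× O (H0, X2) → no; 3× C (H3, X4) → no; 1× C (H1, X3) → no; 1× C (H2, X3) → no; 1× S (H1, X2) → no.
That gives 3 matching atoms.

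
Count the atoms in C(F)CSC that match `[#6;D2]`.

The query [#6;D2] means: any carbon bonded to exactly two heavy atoms.
Check the 5 heavy atoms by environment: 2× C (D2) → match; 1× S (D2) → no; 1× C (D1) → no; 1× F (D1) → no.
That gives 2 matching atoms.

2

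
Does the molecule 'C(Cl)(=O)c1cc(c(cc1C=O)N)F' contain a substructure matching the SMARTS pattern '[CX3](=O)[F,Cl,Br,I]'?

Yes

The pattern [CX3](=O)[F,Cl,Br,I] describes a carbonyl carbon bonded to a halogen — an acyl halide.
The molecule carries an acyl chloride (-C(=O)Cl), whose atoms satisfy every constraint of the query, so the pattern matches.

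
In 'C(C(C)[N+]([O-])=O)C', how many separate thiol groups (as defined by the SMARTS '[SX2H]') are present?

0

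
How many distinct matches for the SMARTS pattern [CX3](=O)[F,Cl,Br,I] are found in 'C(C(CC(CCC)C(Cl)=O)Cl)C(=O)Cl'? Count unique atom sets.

[CX3](=O)[F,Cl,Br,I] is the SMARTS for an acyl halide: a carbonyl carbon bonded to a halogen.
The molecule carries 2 separate instances of an acyl chloride (-C(=O)Cl) meeting every constraint; each maps to a distinct set of atoms, giving 2 matches.

2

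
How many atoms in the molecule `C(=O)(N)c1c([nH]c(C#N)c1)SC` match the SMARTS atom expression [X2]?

2

The query [X2] means: any atom with exactly two total connections (bonds + H).
Check the 12 heavy atoms by environment: 1× n (aromatic, X3) → no; 4× c (aromatic, X3) → no; 1× S (X2) → match; 1× C (X4) → no; 1× C (X3) → no; 1× O (X1) → no; 1× N (X3) → no; 1× C (X2) → match; 1× N (X1) → no.
Summing the matching environments: 1 + 1 = 2 matching atoms.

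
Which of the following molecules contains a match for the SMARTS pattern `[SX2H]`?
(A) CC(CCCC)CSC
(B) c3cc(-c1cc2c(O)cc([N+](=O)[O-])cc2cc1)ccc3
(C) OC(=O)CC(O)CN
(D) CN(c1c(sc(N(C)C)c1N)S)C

D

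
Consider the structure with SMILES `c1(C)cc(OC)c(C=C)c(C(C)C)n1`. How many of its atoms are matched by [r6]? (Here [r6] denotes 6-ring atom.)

6

The query [r6] means: r6 matches atoms in a six-membered ring.
Check the 14 heavy atoms by environment: 1× n (aromatic, in 6-ring) → match; 5× c (aromatic, in 6-ring) → match; 1× O (acyclic) → no; 7× C (acyclic) → no.
Summing the matching environments: 1 + 5 = 6 matching atoms.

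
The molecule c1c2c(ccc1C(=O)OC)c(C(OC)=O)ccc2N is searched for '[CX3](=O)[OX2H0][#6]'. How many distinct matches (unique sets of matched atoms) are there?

2

[CX3](=O)[OX2H0][#6] is the SMARTS for an ester: a carbonyl carbon bonded to an oxygen that is itself bonded to carbon (no H on that O).
The molecule carries 2 separate instances of a methyl-ester group (-C(=O)OCH3) meeting every constraint; each maps to a distinct set of atoms, giving 2 matches.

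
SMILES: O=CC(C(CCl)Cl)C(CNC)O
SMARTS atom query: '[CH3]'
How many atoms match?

1

The query [CH3] means: aliphatic carbon with exactly three hydrogens.
Check the 12 heavy atoms by environment: 2× C (H2) → no; 4× C (H1) → no; 1× O (H1) → no; 1× N (H1) → no; 1× C (H3) → match; 1× O (H0) → no; 2× Cl (H0) → no.
That gives 1 matching atom.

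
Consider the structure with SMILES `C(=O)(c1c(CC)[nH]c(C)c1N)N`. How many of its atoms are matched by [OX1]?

1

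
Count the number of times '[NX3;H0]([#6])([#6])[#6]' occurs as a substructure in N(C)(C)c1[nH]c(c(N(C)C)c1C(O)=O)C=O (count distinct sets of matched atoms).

[NX3;H0]([#6])([#6])[#6] is the SMARTS for a tertiary amine: a trivalent nitrogen with no H, bonded to three carbons.
The molecule carries 2 separate instances of a dimethylamino group (-N(CH3)2) meeting every constraint; each maps to a distinct set of atoms, giving 2 matches.

2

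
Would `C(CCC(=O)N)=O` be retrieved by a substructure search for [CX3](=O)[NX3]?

Yes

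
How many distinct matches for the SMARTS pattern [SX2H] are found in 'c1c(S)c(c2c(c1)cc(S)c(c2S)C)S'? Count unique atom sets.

4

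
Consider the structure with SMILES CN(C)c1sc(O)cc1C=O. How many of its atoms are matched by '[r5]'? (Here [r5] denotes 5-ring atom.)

5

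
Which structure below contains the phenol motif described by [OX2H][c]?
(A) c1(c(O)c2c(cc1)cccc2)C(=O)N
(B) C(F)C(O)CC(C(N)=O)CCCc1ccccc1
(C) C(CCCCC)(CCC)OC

[OX2H][c] describes a hydroxyl oxygen attached to an aromatic carbon (a phenol).
(A) contains a hydroxyl group (-OH), which satisfies every atom and bond constraint.
(B) has a hydroxyl group (-OH) but the -OH is on an aliphatic carbon, not an aromatic c.
(C) has a methoxy ether (-OCH3) but the oxygen has H0, not H1.
So the answer is (A).

A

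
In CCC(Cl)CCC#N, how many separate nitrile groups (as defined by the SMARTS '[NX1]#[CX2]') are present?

1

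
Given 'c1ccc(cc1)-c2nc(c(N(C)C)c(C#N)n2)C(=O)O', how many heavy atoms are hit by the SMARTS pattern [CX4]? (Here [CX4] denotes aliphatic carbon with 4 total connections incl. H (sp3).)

2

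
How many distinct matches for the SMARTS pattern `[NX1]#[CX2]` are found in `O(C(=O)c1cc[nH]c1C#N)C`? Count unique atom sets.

[NX1]#[CX2] is the SMARTS for a nitrile: a nitrogen triple-bonded to a two-connected carbon.
Exactly one fragment in the molecule meets all constraints, giving 1 match.

1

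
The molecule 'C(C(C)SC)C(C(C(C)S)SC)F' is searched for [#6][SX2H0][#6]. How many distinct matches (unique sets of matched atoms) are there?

2

[#6][SX2H0][#6] is the SMARTS for a thioether: an aliphatic sulfur bridging two carbons with no H on the sulfur.
The molecule carries 2 separate instances of a methylthio ether (-SCH3) meeting every constraint; each maps to a distinct set of atoms, giving 2 matches.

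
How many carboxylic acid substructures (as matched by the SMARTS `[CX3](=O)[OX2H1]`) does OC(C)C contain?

0

[CX3](=O)[OX2H1] is the SMARTS for a carboxylic acid: an sp2 carbon double-bonded to O and single-bonded to an -OH oxygen.
No fragment in the molecule satisfies every constraint, giving 0 matches.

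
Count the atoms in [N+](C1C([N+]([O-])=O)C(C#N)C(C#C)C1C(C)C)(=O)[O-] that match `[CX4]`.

8

The query [CX4] means: C with X4: aliphatic carbon with exactly 4 total connections (bonds + H).
Check the 18 heavy atoms by environment: 8× C (X4) → match; 2× N (charge +1, X3) → no; 2× O (charge -1, X1) → no; 2× O (X1) → no; 3× C (X2) → no; 1× N (X1) → no.
That gives 8 matching atoms.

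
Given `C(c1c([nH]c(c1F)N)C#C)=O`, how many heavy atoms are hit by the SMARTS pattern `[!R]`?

6

The query [!R] means: !R matches any atom not in a ring.
Check the 11 heavy atoms by environment: 1× n (aromatic, in 5-ring) → no; 4× c (aromatic, in 5-ring) → no; 1× F (acyclic) → match; 3× C (acyclic) → match; 1× O (acyclic) → match; 1× N (acyclic) → match.
Summing the matching environments: 1 + 3 + 1 + 1 = 6 matching atoms.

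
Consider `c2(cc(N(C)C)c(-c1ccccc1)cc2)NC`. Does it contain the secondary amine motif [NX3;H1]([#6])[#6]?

Yes

The pattern [NX3;H1]([#6])[#6] describes a trivalent nitrogen with one H, bonded to two carbons — a secondary amine.
The molecule carries an N-methylamino group (-NHCH3), whose atoms satisfy every constraint of the query, so the pattern matches.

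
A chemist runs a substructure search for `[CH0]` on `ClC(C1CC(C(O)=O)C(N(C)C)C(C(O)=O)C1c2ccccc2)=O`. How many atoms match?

3

The query [CH0] means: aliphatic carbon with no attached hydrogen.
Check the 24 heavy atoms by environment: 5× C (H1) → no; 1× C (H2) → no; 1× N (H0) → no; 2× C (H3) → no; 3× C (H0) → match; 3× O (H0) → no; 1× Cl (H0) → no; 1× c (aromatic, H0) → no; 5× c (aromatic, H1) → no; 2× O (H1) → no.
That gives 3 matching atoms.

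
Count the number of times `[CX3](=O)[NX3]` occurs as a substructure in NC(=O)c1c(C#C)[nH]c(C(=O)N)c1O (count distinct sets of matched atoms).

2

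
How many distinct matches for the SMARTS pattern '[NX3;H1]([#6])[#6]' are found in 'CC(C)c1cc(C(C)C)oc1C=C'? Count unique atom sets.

0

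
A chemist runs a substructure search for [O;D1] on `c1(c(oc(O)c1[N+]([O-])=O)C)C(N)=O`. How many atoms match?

4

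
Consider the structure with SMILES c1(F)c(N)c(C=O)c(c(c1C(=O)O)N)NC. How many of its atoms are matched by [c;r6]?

6

The query [c;r6] means: aromatic carbon that belongs to a six-membered ring.
Check the 16 heavy atoms by environment: 6× c (aromatic, in 6-ring) → match; 3× N (acyclic) → no; 3× C (acyclic) → no; 3× O (acyclic) → no; 1× F (acyclic) → no.
That gives 6 matching atoms.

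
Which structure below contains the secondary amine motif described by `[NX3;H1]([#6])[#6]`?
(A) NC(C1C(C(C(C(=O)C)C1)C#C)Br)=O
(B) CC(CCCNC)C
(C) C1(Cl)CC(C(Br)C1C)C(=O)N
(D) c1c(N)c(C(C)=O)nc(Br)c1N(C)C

[NX3;H1]([#6])[#6] describes a trivalent nitrogen with one H, bonded to two carbons (a secondary amine).
(A) has a primary amide (-C(=O)NH2) but the -C(=O)NH2 nitrogen has H2, not H1.
(B) contains an N-methylamino group (-NHCH3), which satisfies every atom and bond constraint.
(C) has a primary amide (-C(=O)NH2) but the -C(=O)NH2 nitrogen has H2, not H1.
(D) has a dimethylamino group (-N(CH3)2) but the nitrogen has H0, not H1.
So the answer is (B).

B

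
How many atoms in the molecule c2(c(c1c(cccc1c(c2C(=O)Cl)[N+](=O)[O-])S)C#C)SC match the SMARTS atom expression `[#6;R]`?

10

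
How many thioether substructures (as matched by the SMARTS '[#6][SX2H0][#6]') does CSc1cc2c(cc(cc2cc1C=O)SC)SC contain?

[#6][SX2H0][#6] is the SMARTS for a thioether: an aliphatic sulfur bridging two carbons with no H on the sulfur.
The molecule carries 3 separate instances of a methylthio ether (-SCH3) meeting every constraint; each maps to a distinct set of atoms, giving 3 matches.

3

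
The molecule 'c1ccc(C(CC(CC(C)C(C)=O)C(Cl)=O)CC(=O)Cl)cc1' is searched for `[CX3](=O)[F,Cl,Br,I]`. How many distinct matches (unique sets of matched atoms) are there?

2

[CX3](=O)[F,Cl,Br,I] is the SMARTS for an acyl halide: a carbonyl carbon bonded to a halogen.
The molecule carries 2 separate instances of an acyl chloride (-C(=O)Cl) meeting every constraint; each maps to a distinct set of atoms, giving 2 matches.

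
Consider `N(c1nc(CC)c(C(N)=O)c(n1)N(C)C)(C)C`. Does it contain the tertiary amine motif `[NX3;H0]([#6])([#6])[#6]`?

Yes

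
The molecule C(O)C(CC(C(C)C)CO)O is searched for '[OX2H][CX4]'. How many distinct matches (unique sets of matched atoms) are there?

3

[OX2H][CX4] is the SMARTS for an aliphatic alcohol: a hydroxyl oxygen bound to an sp3 (X4) carbon.
The molecule carries 3 separate instances of a hydroxyl group (-OH) meeting every constraint; each maps to a distinct set of atoms, giving 3 matches.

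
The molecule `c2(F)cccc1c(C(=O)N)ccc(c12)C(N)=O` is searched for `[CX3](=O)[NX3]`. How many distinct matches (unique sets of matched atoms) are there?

2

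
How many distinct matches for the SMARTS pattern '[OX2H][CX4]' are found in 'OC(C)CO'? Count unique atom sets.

2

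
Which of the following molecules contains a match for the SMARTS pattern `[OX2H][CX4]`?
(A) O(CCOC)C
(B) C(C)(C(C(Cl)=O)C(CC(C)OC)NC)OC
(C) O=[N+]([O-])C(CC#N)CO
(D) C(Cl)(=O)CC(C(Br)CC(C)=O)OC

C

[OX2H][CX4] describes a hydroxyl oxygen bound to an sp3 (X4) carbon (an aliphatic alcohol).
(A) has a methoxy ether (-OCH3) but the oxygen has H0 (ether), not H1.
(B) has a methoxy ether (-OCH3) but the oxygen has H0 (ether), not H1.
(C) contains a hydroxyl group (-OH), which satisfies every atom and bond constraint.
(D) has a methoxy ether (-OCH3) but the oxygen has H0 (ether), not H1.
So the answer is (C).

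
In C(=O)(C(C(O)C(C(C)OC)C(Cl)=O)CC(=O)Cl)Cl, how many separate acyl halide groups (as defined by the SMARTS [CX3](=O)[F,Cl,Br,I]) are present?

3

[CX3](=O)[F,Cl,Br,I] is the SMARTS for an acyl halide: a carbonyl carbon bonded to a halogen.
The molecule carries 3 separate instances of an acyl chloride (-C(=O)Cl) meeting every constraint; each maps to a distinct set of atoms, giving 3 matches.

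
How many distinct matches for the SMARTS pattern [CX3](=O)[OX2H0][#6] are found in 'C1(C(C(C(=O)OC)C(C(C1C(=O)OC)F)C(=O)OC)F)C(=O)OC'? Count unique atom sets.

[CX3](=O)[OX2H0][#6] is the SMARTS for an ester: a carbonyl carbon bonded to an oxygen that is itself bonded to carbon (no H on that O).
The molecule carries 4 separate instances of a methyl-ester group (-C(=O)OCH3) meeting every constraint; each maps to a distinct set of atoms, giving 4 matches.

4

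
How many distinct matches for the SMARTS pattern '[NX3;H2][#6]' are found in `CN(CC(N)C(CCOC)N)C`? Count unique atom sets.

2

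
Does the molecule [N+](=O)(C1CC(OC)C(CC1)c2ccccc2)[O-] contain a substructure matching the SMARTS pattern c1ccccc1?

Yes

The pattern c1ccccc1 describes six aromatic carbons in a ring — a benzene ring.
The molecule carries a phenyl ring, whose atoms satisfy every constraint of the query, so the pattern matches.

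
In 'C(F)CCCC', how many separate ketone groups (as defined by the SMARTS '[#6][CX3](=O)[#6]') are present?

0

[#6][CX3](=O)[#6] is the SMARTS for a ketone: a carbonyl carbon (no H) flanked by two carbons.
No fragment in the molecule satisfies every constraint, giving 0 matches.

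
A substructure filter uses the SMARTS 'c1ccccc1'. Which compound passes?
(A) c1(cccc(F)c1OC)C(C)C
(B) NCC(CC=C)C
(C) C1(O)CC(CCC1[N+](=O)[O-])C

c1ccccc1 describes six aromatic carbons in a ring (a benzene ring).
(A) contains the required atom environment, so the pattern matches.
(B) has a methyl group (-CH3) but no six-membered all-carbon aromatic ring is present.
(C) has a methyl group (-CH3) but no six-membered all-carbon aromatic ring is present.
So the answer is (A).

A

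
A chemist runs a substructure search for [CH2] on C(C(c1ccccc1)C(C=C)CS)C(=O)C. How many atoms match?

3

The query [CH2] means: aliphatic carbon with exactly two hydrogens.
Check the 16 heavy atoms by environment: 3× C (H2) → match; 3× C (H1) → no; 1× c (aromatic, H0) → no; 5× c (aromatic, H1) → no; 1× C (H0) → no; 1× O (H0) → no; 1× C (H3) → no; 1× S (H1) → no.
That gives 3 matching atoms.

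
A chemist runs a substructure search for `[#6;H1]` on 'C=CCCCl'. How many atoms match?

The query [#6;H1] means: any carbon bearing exactly one hydrogen.
Check the 5 heavy atoms by environment: 3× C (H2) → no; 1× C (H1) → match; 1× Cl (H0) → no.
That gives 1 matching atom.

1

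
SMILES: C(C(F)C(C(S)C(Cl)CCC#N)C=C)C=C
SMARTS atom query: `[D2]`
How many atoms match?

6

The query [D2] means: atom with exactly two heavy-atom neighbours.
Check the 16 heavy atoms by environment: 6× C (D2) → match; 4× C (D3) → no; 1× Cl (D1) → no; 2× C (D1) → no; 1× F (D1) → no; 1× S (D1) → no; 1× N (D1) → no.
That gives 6 matching atoms.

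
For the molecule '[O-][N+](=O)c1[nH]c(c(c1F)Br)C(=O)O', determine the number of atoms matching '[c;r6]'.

0

The query [c;r6] means: aromatic carbon that belongs to a six-membered ring.
Check the 13 heavy atoms by environment: 1× n (aromatic, in 5-ring) → no; 4× c (aromatic, in 5-ring) → no; 1× F (acyclic) → no; 1× N (charge +1, acyclic) → no; 1× O (charge -1, acyclic) → no; 3× O (acyclic) → no; 1× Br (acyclic) → no; 1× C (acyclic) → no.
No environment satisfies the query, so 0 matching atoms.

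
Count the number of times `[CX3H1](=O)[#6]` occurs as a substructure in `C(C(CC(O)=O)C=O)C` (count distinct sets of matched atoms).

1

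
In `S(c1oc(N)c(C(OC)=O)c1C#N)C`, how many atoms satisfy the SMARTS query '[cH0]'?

4

The query [cH0] means: aromatic carbon with no attached hydrogen (substituted or ring-fusion).
Check the 14 heavy atoms by environment: 1× o (aromatic, H0) → no; 4× c (aromatic, H0) → match; 1× S (H0) → no; 2× C (H3) → no; 1× N (H2) → no; 2× C (H0) → no; 1× N (H0) → no; 2× O (H0) → no.
That gives 4 matching atoms.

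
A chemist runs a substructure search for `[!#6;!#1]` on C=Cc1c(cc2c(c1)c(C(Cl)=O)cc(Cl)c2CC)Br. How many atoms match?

4

The query [!#6;!#1] means: not carbon and not hydrogen — any heteroatom.
Check the 19 heavy atoms by environment: 10× c (aromatic) → no; 5× C → no; 1× Br → match; 1× O → match; 2× Cl → match.
Summing the matching environments: 1 + 1 + 2 = 4 matching atoms.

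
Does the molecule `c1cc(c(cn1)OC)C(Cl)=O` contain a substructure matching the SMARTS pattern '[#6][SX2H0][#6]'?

No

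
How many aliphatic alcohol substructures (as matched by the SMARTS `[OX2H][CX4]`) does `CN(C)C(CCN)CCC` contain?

0

[OX2H][CX4] is the SMARTS for an aliphatic alcohol: a hydroxyl oxygen bound to an sp3 (X4) carbon.
No fragment in the molecule satisfies every constraint, giving 0 matches.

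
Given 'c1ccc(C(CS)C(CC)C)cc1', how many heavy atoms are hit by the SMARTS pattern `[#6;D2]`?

The query [#6;D2] means: any carbon bonded to exactly two heavy atoms.
Check the 13 heavy atoms by environment: 2× C (D2) → match; 2× C (D3) → no; 2× C (D1) → no; 1× S (D1) → no; 1× c (aromatic, D3) → no; 5× c (aromatic, D2) → match.
Summing the matching environments: 2 + 5 = 7 matching atoms.

7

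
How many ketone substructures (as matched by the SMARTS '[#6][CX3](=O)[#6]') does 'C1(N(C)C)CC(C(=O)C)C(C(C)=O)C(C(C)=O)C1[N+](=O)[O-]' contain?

3

[#6][CX3](=O)[#6] is the SMARTS for a ketone: a carbonyl carbon (no H) flanked by two carbons.
The molecule carries 3 separate instances of an acetyl/ketone group (-C(=O)CH3) meeting every constraint; each maps to a distinct set of atoms, giving 3 matches.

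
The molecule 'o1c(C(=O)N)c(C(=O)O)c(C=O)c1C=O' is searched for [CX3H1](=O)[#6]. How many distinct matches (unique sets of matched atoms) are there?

2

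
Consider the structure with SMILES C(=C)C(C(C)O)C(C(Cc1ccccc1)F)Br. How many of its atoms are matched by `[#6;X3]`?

8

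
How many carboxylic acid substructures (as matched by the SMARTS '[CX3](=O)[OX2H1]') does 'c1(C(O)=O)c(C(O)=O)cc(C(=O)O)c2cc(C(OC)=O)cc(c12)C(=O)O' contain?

4

[CX3](=O)[OX2H1] is the SMARTS for a carboxylic acid: an sp2 carbon double-bonded to O and single-bonded to an -OH oxygen.
The molecule carries 4 separate instances of a carboxylic acid group (-C(=O)OH) meeting every constraint; each maps to a distinct set of atoms, giving 4 matches.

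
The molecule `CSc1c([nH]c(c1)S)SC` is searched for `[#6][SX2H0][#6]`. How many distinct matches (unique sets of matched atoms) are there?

2

[#6][SX2H0][#6] is the SMARTS for a thioether: an aliphatic sulfur bridging two carbons with no H on the sulfur.
The molecule carries 2 separate instances of a methylthio ether (-SCH3) meeting every constraint; each maps to a distinct set of atoms, giving 2 matches.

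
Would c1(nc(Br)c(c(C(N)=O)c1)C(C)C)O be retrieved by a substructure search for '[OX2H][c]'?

Yes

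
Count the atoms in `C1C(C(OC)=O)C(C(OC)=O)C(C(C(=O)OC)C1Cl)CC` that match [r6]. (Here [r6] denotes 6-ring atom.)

6

The query [r6] means: r6 matches atoms in a six-membered ring.
Check the 21 heavy atoms by environment: 6× C (in 6-ring) → match; 8× C (acyclic) → no; 6× O (acyclic) → no; 1× Cl (acyclic) → no.
That gives 6 matching atoms.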